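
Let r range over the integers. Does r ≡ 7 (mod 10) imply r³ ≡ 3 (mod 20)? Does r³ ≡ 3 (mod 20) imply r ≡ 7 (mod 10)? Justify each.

(⟹) This fails: take r = 17. Then 17 ≡ 7 (mod 10), but 17³ = 4913 ≡ 13 (mod 20), not 3.

(⟸) Conversely, the residues r modulo 20 with r³ ≡ 3 (mod 20) are exactly {7}, and each is ≡ 7 (mod 10).

Not equivalent: only (⇐) holds.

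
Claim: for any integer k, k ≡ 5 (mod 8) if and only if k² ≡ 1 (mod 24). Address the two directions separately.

Neither implication holds.

(⟹) This fails: take k = 21. Then 21 ≡ 5 (mod 8), but 21² = 441 ≡ 9 (mod 24), not 1.

(⟸) This fails: take k = 1. Then 1² = 1 ≡ 1 (mod 24), yet 1 ≡ 1 (mod 8), not 5.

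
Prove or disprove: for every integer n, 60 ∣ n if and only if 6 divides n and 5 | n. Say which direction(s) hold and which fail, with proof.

(⇒) If 60 ∣ n, write n = 60q. Since 60 = 10·6, n = 6·(10q), so 6 ∣ n; and since 60 = 12·5, n = 5·(12q), so 5 ∣ n.

(⇐) This fails: take n = 30. Both 6 ∣ 30 and 5 ∣ 30, yet 30 is not a multiple of 60 (since 30 = 0·60 + 30), so 60 ∤ 30.

Not equivalent: only (⇒) holds.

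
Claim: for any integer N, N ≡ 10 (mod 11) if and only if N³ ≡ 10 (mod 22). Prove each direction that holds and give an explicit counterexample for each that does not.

[⇒] This fails: take N = 21. Then 21 ≡ 10 (mod 11), but 21³ = 9261 ≡ 21 (mod 22), not 10.

[⇐] Conversely, the residues r modulo 22 with r³ ≡ 10 (mod 22) are exactly {10}, and each is ≡ 10 (mod 11).

Only the reverse direction holds.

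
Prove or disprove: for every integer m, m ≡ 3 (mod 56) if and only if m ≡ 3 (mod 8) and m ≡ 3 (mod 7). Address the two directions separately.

(⇒) Suppose m ≡ 3 (mod 56); write m = 56j + 3. Since 8 ∣ 56, reducing mod 8 gives m ≡ 3 (mod 8); since 7 ∣ 56, reducing mod 7 gives m ≡ 3 (mod 7).

(⇐) Conversely, if m ≡ 3 (mod 8) and m ≡ 3 (mod 7), then by the Chinese remainder theorem m ≡ 3 (mod 56). This is exactly m ≡ 3 (mod 56).

The biconditional holds.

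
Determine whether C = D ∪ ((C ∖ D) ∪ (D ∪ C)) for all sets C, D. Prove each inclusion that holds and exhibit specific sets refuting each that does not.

(⊆) holds; (⊇) fails.

Reverse inclusion. This inclusion fails. Take C = ∅, D = {1}; then 1 ∈ D ∪ ((C ∖ D) ∪ (D ∪ C)) but 1 ∉ C.

Forward inclusion. Let x ∈ C. Then either x ∈ C and x ∉ D; or x ∈ C ∩ D. In each case x ∈ D ∪ ((C ∖ D) ∪ (D ∪ C)), so C ⊆ D ∪ ((C ∖ D) ∪ (D ∪ C)).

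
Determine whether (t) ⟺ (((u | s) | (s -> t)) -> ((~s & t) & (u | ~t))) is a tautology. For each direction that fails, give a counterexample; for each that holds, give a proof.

Only the reverse direction holds.

(←) Assume the antecedent. If u is true, the antecedent forces (u = T, s = F, t = T), and t holds there. If u is false, the antecedent cannot hold. Either way t holds.

(→) This fails. Under u = F, s = F, t = T, the left side is true but the right side is false.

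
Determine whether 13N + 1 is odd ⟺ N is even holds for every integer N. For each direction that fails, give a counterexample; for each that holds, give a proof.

Both implications hold.

Converse. Suppose N is even; write N = 2j. Then 13N + 1 = 13·(2j) + 1 = 2·13j + 1, which is odd.

Forward direction. Suppose 13N + 1 is odd. Since 13 is odd, 13N and N have the same parity, so 13N + 1 ≡ N + 1 (mod 2). As 1 is odd, 13N + 1 is odd exactly when N is even. Thus N is even.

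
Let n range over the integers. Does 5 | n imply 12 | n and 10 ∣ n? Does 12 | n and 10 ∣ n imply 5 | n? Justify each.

Only the reverse direction holds.

[⇒] This fails: take n = 5. Certainly 5 ∣ 5, but 12 ∤ 5.

[⇐] Suppose 12 ∣ n and 10 ∣ n. Any common multiple of 12 and 10 is a multiple of their lcm; here lcm(12, 10) = 12·10/gcd(12, 10) = 120/2 = 60, so 60 ∣ n. Since 5 ∣ 60, it follows that 5 ∣ n.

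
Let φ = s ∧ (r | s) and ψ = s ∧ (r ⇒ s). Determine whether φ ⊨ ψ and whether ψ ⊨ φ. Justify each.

Equivalent; both directions hold.

(⇐) Assume the antecedent. If r is true, the antecedent forces (r = T, s = T), and s ∧ (r | s) holds there. If r is false, the antecedent forces (r = F, s = T), and s ∧ (r | s) holds there. Either way s ∧ (r | s) holds.

(⇒) Assume the antecedent. If r is true, the antecedent forces (r = T, s = T), and s ∧ (r ⇒ s) holds there. If r is false, the antecedent forces (r = F, s = T), and s ∧ (r ⇒ s) holds there. Either way s ∧ (r ⇒ s) holds.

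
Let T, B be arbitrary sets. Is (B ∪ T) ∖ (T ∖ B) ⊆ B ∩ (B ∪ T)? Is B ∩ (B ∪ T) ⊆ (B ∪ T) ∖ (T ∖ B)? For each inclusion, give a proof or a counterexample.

The two sets are equal.

(⊆) Let x ∈ (B ∪ T) ∖ (T ∖ B). Then either x ∈ B and x ∉ T; or x ∈ T ∩ B. In each case x ∈ B ∩ (B ∪ T), so (B ∪ T) ∖ (T ∖ B) ⊆ B ∩ (B ∪ T).

(⊇) Let x ∈ B ∩ (B ∪ T). Then either x ∈ B and x ∉ T; or x ∈ T ∩ B. In each case x ∈ (B ∪ T) ∖ (T ∖ B), so B ∩ (B ∪ T) ⊆ (B ∪ T) ∖ (T ∖ B).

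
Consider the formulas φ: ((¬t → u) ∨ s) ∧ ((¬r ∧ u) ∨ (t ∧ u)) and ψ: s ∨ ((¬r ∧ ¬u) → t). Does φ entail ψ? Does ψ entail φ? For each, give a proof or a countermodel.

(⟹) Assume the antecedent. If t is true, s ∨ ((¬r ∧ ¬u) → t) reduces to true regardless of the other variables. If t is false, the antecedent forces (t = F, u = T, s = F, r = F) or (t = F, u = T, s = T, r = F), and s ∨ ((¬r ∧ ¬u) → t) holds there. Either way s ∨ ((¬r ∧ ¬u) → t) holds.

(⟸) This fails. Under t = T, u = F, s = F, r = F, the left side is false but the right side is true.

(⇒) holds; (⇐) fails.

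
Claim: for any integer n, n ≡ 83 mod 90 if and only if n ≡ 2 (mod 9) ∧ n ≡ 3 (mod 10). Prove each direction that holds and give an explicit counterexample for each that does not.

Both directions hold.

(⇐) If n ≡ 2 (mod 9) and n ≡ 3 (mod 10), then by the Chinese remainder theorem n ≡ 83 (mod 90). This is exactly n ≡ 83 (mod 90).

(⇒) Suppose n ≡ 83 (mod 90); write n = 90j + 83. Since 9 ∣ 90, reducing mod 9 gives n ≡ 83 ≡ 2 (mod 9); since 10 ∣ 90, reducing mod 10 gives n ≡ 83 ≡ 3 (mod 10).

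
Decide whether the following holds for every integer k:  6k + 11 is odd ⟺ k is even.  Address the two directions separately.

(⇒) This fails: take k = 3. Then 6k + 11 = 29, which is odd, yet k = 3 is odd, not even.

(⇐) Suppose k is even. Since 6 is even, 6k is even for every k, so 6k + 11 has the same parity as 11, which is odd. Hence 6k + 11 is odd.

Only the converse holds.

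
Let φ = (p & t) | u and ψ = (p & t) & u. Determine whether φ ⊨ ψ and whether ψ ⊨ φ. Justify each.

The forward direction fails; the converse holds.

(⇒) This fails. Under p = F, u = T, t = F, the left side is true but the right side is false.

(⇐) Assume the antecedent. If p is true, the antecedent forces (p = T, u = T, t = T), and (p & t) | u holds there. If p is false, the antecedent cannot hold. Either way (p & t) | u holds.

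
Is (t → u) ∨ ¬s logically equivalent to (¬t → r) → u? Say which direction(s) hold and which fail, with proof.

[⇒] This fails. Under r = T, u = F, s = F, t = F, the left side is true but the right side is false.

[⇐] Assume the antecedent. If u is true, (t → u) ∨ ¬s reduces to true regardless of the other variables. If u is false, the antecedent forces (r = F, u = F, s = F, t = F) or (r = F, u = F, s = T, t = F), and (t → u) ∨ ¬s holds there. Either way (t → u) ∨ ¬s holds.

(⇒) fails; (⇐) holds.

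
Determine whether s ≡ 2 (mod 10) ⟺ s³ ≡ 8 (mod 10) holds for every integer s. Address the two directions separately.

[⇒] Suppose s ≡ 2 (mod 10). Write s = 10j + 2. Then (10j + 2)³ = 1000j³ + 600j² + 120j + 8 = 10(100j³ + 60j² + 12j) + 8, so s³ ≡ 8 (mod 10).

[⇐] Conversely, suppose s³ ≡ 8 (mod 10). The only residue r in {0, …, 9} with r³ ≡ 8 (mod 10) is r = 2, so s ≡ 2 (mod 10).

Both directions hold.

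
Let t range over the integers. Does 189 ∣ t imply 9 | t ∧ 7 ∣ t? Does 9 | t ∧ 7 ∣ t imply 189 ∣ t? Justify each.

The forward direction holds; the converse fails.

(⟹) If 189 ∣ t, write t = 189q. Since 189 = 21·9, t = 9·(21q), so 9 ∣ t; and since 189 = 27·7, t = 7·(27q), so 7 ∣ t.

(⟸) This fails: take t = 63. Both 9 ∣ 63 and 7 ∣ 63, yet 63 is not a multiple of 189 (since 63 = 0·189 + 63), so 189 ∤ 63.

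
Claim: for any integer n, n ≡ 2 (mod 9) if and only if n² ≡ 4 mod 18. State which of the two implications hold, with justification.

Neither direction holds.

(⟹) This fails: take n = 11. Then 11 ≡ 2 (mod 9), but 11² = 121 ≡ 13 (mod 18), not 4.

(⟸) This fails: take n = 16. Then 16² = 256 ≡ 4 (mod 18), yet 16 ≡ 7 (mod 9), not 2.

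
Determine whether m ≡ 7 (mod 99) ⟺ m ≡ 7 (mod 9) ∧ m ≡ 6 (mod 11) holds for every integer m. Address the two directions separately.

(⟹) This fails: m = 7 gives 7 ≡ 7 (mod 99) but 7 ≡ 7 (mod 11), so the conjunction on the right does not hold.

(⟸) This fails: m = 61 satisfies both congruences on the right (61 ≡ 7 mod 9 and 61 ≡ 6 mod 11) yet 61 ≡ 61 (mod 99), not 7.

Both directions fail.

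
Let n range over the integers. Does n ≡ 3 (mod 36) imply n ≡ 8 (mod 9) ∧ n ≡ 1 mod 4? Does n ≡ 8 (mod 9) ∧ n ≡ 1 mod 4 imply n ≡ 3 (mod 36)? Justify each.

[⇒] This fails: n = 3 gives 3 ≡ 3 (mod 36) but 3 ≡ 3 (mod 9), so the conjunction on the right does not hold.

[⇐] This fails: n = 17 satisfies both congruences on the right (17 ≡ 8 mod 9 and 17 ≡ 1 mod 4) yet 17 ≡ 17 (mod 36), not 3.

Neither direction holds.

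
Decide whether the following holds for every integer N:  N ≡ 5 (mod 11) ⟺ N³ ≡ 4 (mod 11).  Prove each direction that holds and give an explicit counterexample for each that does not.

(→) Suppose N ≡ 5 (mod 11). Write N = 11j + 5. Then (11j + 5)³ = 1331j³ + 1815j² + 825j + 125 = 11(121j³ + 165j² + 75j + 11) + 4, so N³ ≡ 4 (mod 11).

(←) Conversely, suppose N³ ≡ 4 (mod 11). The only residue r in {0, …, 10} with r³ ≡ 4 (mod 11) is r = 5, so N ≡ 5 (mod 11).

The biconditional holds.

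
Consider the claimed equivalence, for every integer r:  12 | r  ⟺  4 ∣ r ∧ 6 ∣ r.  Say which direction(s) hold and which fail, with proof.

(→) If 12 ∣ r, write r = 12q. Since 12 = 3·4, r = 4·(3q), so 4 ∣ r; and since 12 = 2·6, r = 6·(2q), so 6 ∣ r.

(←) Suppose 4 ∣ r and 6 ∣ r. Any common multiple of 4 and 6 is a multiple of their lcm; here lcm(4, 6) = 4·6/gcd(4, 6) = 24/2 = 12, so 12 ∣ r.

Both directions hold.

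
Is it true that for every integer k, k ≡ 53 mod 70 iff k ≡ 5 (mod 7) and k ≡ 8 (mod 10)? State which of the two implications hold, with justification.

(→) This fails: k = 53 gives 53 ≡ 53 (mod 70) but 53 ≡ 4 (mod 7), so the conjunction on the right does not hold.

(←) This fails: k = 68 satisfies both congruences on the right (68 ≡ 5 mod 7 and 68 ≡ 8 mod 10) yet 68 ≡ 68 (mod 70), not 53.

Neither implication holds.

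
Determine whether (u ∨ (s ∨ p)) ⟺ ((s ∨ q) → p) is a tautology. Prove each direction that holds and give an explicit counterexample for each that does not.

Forward direction. This fails. Under u = T, q = T, p = F, s = F, the left side is true but the right side is false.

Converse. This fails. Under u = F, q = F, p = F, s = F, the left side is false but the right side is true.

Neither implication holds.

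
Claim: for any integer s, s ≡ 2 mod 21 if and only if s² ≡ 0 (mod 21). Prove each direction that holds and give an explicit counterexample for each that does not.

(→) This fails: take s = 2. Then 2 ≡ 2 (mod 21), but 2² = 4 ≡ 4 (mod 21), not 0.

(←) This fails: take s = 0. Then 0² = 0 ≡ 0 (mod 21), yet 0 ≡ 0 (mod 21), not 2.

Both directions fail.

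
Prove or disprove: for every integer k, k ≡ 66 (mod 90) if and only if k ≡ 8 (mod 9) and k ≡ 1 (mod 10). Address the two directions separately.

[⇒] This fails: k = 66 gives 66 ≡ 66 (mod 90) but 66 ≡ 3 (mod 9), so the conjunction on the right does not hold.

[⇐] This fails: k = 71 satisfies both congruences on the right (71 ≡ 8 mod 9 and 71 ≡ 1 mod 10) yet 71 ≡ 71 (mod 90), not 66.

Both directions fail.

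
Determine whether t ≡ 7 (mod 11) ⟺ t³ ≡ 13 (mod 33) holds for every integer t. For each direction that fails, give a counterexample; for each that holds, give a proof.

(⇒) This fails: take t = 18. Then 18 ≡ 7 (mod 11), but 18³ = 5832 ≡ 24 (mod 33), not 13.

(⇐) Conversely, the residues r modulo 33 with r³ ≡ 13 (mod 33) are exactly {7}, and each is ≡ 7 (mod 11).

Only the reverse direction holds.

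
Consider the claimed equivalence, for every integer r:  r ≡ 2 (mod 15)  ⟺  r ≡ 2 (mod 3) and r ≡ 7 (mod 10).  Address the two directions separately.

Only the converse holds.

(⇒) This fails: r = 2 gives 2 ≡ 2 (mod 15) but 2 ≡ 2 (mod 10), so the conjunction on the right does not hold.

(⇐) Conversely, if r ≡ 2 (mod 3) and r ≡ 7 (mod 10), then by the Chinese remainder theorem r ≡ 17 (mod 30). Since 17 ≡ 2 (mod 15) and 15 ∣ 30, we get r ≡ 2 (mod 15).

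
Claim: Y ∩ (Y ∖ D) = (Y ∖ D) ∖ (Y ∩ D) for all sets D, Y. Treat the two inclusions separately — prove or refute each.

Both inclusions hold.

Forward inclusion. Let x ∈ Y ∩ (Y ∖ D). Then x ∈ Y and x ∉ D, from which x ∈ (Y ∖ D) ∖ (Y ∩ D).

Reverse inclusion. Let x ∈ (Y ∖ D) ∖ (Y ∩ D). Then x ∈ Y and x ∉ D, from which x ∈ Y ∩ (Y ∖ D).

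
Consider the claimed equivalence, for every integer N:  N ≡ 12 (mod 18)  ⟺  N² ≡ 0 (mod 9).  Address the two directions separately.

The forward direction holds; the converse fails.

Forward direction. Suppose N ≡ 12 (mod 18). Then N² ≡ 12² = 144 (mod 18), and since 9 ∣ 18, also N² ≡ 0 (mod 9).

Converse. This fails: take N = 0. Then 0² = 0 ≡ 0 (mod 9), yet 0 ≡ 0 (mod 18), not 12.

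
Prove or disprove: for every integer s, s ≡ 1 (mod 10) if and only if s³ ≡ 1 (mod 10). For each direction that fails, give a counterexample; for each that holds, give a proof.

(⟸) Suppose s³ ≡ 1 (mod 10). The only residue r in {0, …, 9} with r³ ≡ 1 (mod 10) is r = 1, so s ≡ 1 (mod 10).

(⟹) Suppose s ≡ 1 (mod 10). Write s = 10j + 1. Then (10j + 1)³ = 1000j³ + 300j² + 30j + 1 = 10(100j³ + 30j² + 3j) + 1, so s³ ≡ 1 (mod 10).

Both implications hold.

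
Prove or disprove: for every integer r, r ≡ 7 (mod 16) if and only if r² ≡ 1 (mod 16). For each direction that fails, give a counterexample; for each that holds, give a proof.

Not equivalent: only (⇒) holds.

(⟹) Suppose r ≡ 7 (mod 16). Write r = 16j + 7. Then (16j + 7)² = 256j² + 224j + 49 = 16(16j² + 14j + 3) + 1, so r² ≡ 1 (mod 16).

(⟸) This fails: take r = 1. Then 1² = 1 ≡ 1 (mod 16), yet 1 ≡ 1 (mod 16), not 7.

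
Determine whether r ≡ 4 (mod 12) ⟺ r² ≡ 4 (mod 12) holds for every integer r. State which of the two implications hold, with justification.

Only the forward direction holds.

(→) Suppose r ≡ 4 (mod 12). Write r = 12j + 4. Then (12j + 4)² = 144j² + 96j + 16 = 12(12j² + 8j + 1) + 4, so r² ≡ 4 (mod 12).

(←) This fails: take r = 2. Then 2² = 4 ≡ 4 (mod 12), yet 2 ≡ 2 (mod 12), not 4.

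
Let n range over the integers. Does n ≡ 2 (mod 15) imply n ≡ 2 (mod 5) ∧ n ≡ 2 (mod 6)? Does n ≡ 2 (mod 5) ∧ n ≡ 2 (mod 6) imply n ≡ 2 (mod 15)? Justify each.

(⇒) This fails: n = 17 gives 17 ≡ 2 (mod 15) but 17 ≡ 5 (mod 6), so the conjunction on the right does not hold.

(⇐) Conversely, if n ≡ 2 (mod 5) and n ≡ 2 (mod 6), then by the Chinese remainder theorem n ≡ 2 (mod 30). Since 2 ≡ 2 (mod 15) and 15 ∣ 30, we get n ≡ 2 (mod 15).

Not equivalent: only (⇐) holds.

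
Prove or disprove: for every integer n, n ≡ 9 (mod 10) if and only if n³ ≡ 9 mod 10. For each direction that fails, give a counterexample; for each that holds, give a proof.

Both implications hold.

[⇒] Suppose n ≡ 9 (mod 10). Write n = 10j + 9. Then (10j + 9)³ = 1000j³ + 2700j² + 2430j + 729 = 10(100j³ + 270j² + 243j + 72) + 9, so n³ ≡ 9 (mod 10).

[⇐] For the converse, argue contrapositively. If n ≢ 9 (mod 10), then n is congruent to one of 0, 1, 2, 3, 4, 5, 6, 7, 8 modulo 10, and these give n³ ≡ 0, 1, 8, 7, 4, 5, 6, 3, 2 respectively — never 9.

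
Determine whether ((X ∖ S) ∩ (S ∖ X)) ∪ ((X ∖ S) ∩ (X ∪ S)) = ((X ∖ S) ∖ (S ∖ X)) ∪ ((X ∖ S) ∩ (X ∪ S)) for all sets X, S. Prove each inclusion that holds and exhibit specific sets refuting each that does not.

Reverse inclusion. Let x ∈ ((X ∖ S) ∖ (S ∖ X)) ∪ ((X ∖ S) ∩ (X ∪ S)). Then x ∈ X and x ∉ S, from which x ∈ ((X ∖ S) ∩ (S ∖ X)) ∪ ((X ∖ S) ∩ (X ∪ S)).

Forward inclusion. Let x ∈ ((X ∖ S) ∩ (S ∖ X)) ∪ ((X ∖ S) ∩ (X ∪ S)). Then x ∈ X and x ∉ S, from which x ∈ ((X ∖ S) ∖ (S ∖ X)) ∪ ((X ∖ S) ∩ (X ∪ S)).

The two sets are equal.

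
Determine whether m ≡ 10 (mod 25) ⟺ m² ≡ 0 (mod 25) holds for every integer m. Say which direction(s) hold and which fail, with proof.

[⇒] Suppose m ≡ 10 (mod 25). Write m = 25j + 10. Then (25j + 10)² = 625j² + 500j + 100 = 25(25j² + 20j + 4) + 0, so m² ≡ 0 (mod 25).

[⇐] This fails: take m = 0. Then 0² = 0 ≡ 0 (mod 25), yet 0 ≡ 0 (mod 25), not 10.

(⇒) holds; (⇐) fails.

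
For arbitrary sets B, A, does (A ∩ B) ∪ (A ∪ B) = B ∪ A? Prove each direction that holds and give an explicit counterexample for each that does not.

Both inclusions hold.

(⟹) Let x ∈ (A ∩ B) ∪ (A ∪ B). Then either x ∈ B and x ∉ A; or x ∈ A and x ∉ B; or x ∈ B ∩ A. In each case x ∈ B ∪ A, so (A ∩ B) ∪ (A ∪ B) ⊆ B ∪ A.

(⟸) Let x ∈ B ∪ A. Then either x ∈ B and x ∉ A; or x ∈ A and x ∉ B; or x ∈ B ∩ A. In each case x ∈ (A ∩ B) ∪ (A ∪ B), so B ∪ A ⊆ (A ∩ B) ∪ (A ∪ B).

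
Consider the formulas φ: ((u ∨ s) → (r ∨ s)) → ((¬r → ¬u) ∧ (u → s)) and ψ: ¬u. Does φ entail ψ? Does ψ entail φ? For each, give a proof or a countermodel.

The forward direction fails; the converse holds.

(→) This fails. Under s = F, u = T, r = F, the left side is true but the right side is false.

(←) Assume the antecedent. If s is true, the antecedent forces (s = T, u = F, r = F) or (s = T, u = F, r = T), and the consequent holds there. If s is false, the antecedent forces (s = F, u = F, r = F) or (s = F, u = F, r = T), and the consequent holds there. Either way the consequent holds.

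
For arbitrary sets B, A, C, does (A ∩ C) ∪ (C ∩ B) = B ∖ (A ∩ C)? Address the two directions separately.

Neither inclusion holds.

(⊆) This inclusion fails. Take B = ∅, A = {1}, C = {1}; then 1 ∈ (A ∩ C) ∪ (C ∩ B) but 1 ∉ B ∖ (A ∩ C).

(⊇) This inclusion fails. Take B = {1}, A = ∅, C = ∅; then 1 ∈ B ∖ (A ∩ C) but 1 ∉ (A ∩ C) ∪ (C ∩ B).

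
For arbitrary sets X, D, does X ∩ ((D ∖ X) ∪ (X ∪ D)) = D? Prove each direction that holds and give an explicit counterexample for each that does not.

Both inclusions fail.

Forward inclusion. This inclusion fails. Take X = {1}, D = ∅; then 1 ∈ X ∩ ((D ∖ X) ∪ (X ∪ D)) but 1 ∉ D.

Reverse inclusion. This inclusion fails. Take X = ∅, D = {1}; then 1 ∈ D but 1 ∉ X ∩ ((D ∖ X) ∪ (X ∪ D)).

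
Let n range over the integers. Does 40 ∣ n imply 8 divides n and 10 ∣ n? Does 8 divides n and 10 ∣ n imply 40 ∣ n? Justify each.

(→) If 40 ∣ n, write n = 40q. Since 40 = 5·8, n = 8·(5q), so 8 ∣ n; and since 40 = 4·10, n = 10·(4q), so 10 ∣ n.

(←) Suppose 8 ∣ n and 10 ∣ n. Any common multiple of 8 and 10 is a multiple of their lcm; here lcm(8, 10) = 8·10/gcd(8, 10) = 80/2 = 40, so 40 ∣ n.

Both directions hold; the statement is true.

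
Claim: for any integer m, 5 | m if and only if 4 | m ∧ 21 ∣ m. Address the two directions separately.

(⇒) This fails: take m = 5. Certainly 5 ∣ 5, but 4 ∤ 5.

(⇐) This fails: take m = 84. Both 4 ∣ 84 and 21 ∣ 84, yet 84 is not a multiple of 5 (since 84 = 16·5 + 4), so 5 ∤ 84.

(⇒) fails and (⇐) fails.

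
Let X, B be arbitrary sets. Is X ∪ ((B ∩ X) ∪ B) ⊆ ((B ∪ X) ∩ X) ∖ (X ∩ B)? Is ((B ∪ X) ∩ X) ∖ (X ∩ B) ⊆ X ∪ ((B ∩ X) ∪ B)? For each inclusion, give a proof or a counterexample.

(⊆) This inclusion fails. Take X = ∅, B = {1}; then 1 ∈ X ∪ ((B ∩ X) ∪ B) but 1 ∉ ((B ∪ X) ∩ X) ∖ (X ∩ B).

(⊇) Let x ∈ ((B ∪ X) ∩ X) ∖ (X ∩ B). Then x ∈ X and x ∉ B, from which x ∈ X ∪ ((B ∩ X) ∪ B).

Only the reverse inclusion holds.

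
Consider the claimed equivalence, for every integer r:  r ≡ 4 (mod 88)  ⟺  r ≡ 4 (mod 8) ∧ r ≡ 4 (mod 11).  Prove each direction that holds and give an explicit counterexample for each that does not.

(⟹) Suppose r ≡ 4 (mod 88); write r = 88j + 4. Since 8 ∣ 88, reducing mod 8 gives r ≡ 4 (mod 8); since 11 ∣ 88, reducing mod 11 gives r ≡ 4 (mod 11).

(⟸) Conversely, if r ≡ 4 (mod 8) and r ≡ 4 (mod 11), then by the Chinese remainder theorem r ≡ 4 (mod 88). This is exactly r ≡ 4 (mod 88).

Both implications hold.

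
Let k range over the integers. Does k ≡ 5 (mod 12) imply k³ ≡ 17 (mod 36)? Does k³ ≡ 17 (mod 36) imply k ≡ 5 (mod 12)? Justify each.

[⇒] Suppose k ≡ 5 (mod 12). Working modulo 36, k ∈ {5, 17, 29}; for each such r, r³ ≡ 17 (mod 36).

[⇐] Conversely, the residues r modulo 36 with r³ ≡ 17 (mod 36) are exactly {5, 17, 29}, and each is ≡ 5 (mod 12).

Both directions hold; the statement is true.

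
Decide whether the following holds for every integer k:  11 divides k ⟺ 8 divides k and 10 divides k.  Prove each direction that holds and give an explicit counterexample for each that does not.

Neither direction holds.

(⇒) This fails: take k = 11. Certainly 11 ∣ 11, but 8 ∤ 11.

(⇐) This fails: take k = 40. Both 8 ∣ 40 and 10 ∣ 40, yet 40 is not a multiple of 11 (since 40 = 3·11 + 7), so 11 ∤ 40.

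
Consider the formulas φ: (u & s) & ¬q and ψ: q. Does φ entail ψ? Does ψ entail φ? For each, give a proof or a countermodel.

(⇒) This fails. Under s = T, q = F, u = T, the left side is true but the right side is false.

(⇐) This fails. Under s = F, q = T, u = F, the left side is false but the right side is true.

Neither implication holds.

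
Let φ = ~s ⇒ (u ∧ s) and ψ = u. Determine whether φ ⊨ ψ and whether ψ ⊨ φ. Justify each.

(⇒) fails and (⇐) fails.

(⇒) This fails. Under s = T, u = F, the left side is true but the right side is false.

(⇐) This fails. Under s = F, u = T, the left side is false but the right side is true.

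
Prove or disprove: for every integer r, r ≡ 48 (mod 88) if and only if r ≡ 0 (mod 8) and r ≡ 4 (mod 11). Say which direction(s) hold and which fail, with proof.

[⇐] If r ≡ 0 (mod 8) and r ≡ 4 (mod 11), then by the Chinese remainder theorem r ≡ 48 (mod 88). This is exactly r ≡ 48 (mod 88).

[⇒] Suppose r ≡ 48 (mod 88); write r = 88j + 48. Since 8 ∣ 88, reducing mod 8 gives r ≡ 48 ≡ 0 (mod 8); since 11 ∣ 88, reducing mod 11 gives r ≡ 48 ≡ 4 (mod 11).

Both directions hold; the statement is true.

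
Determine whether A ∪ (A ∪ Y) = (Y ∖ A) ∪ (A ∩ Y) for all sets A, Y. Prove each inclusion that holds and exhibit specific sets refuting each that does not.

Only the reverse inclusion holds.

(⟹) This inclusion fails. Take A = {1}, Y = ∅; then 1 ∈ A ∪ (A ∪ Y) but 1 ∉ (Y ∖ A) ∪ (A ∩ Y).

(⟸) Let x ∈ (Y ∖ A) ∪ (A ∩ Y). Then either x ∈ Y and x ∉ A; or x ∈ A ∩ Y. In each case x ∈ A ∪ (A ∪ Y), so (Y ∖ A) ∪ (A ∩ Y) ⊆ A ∪ (A ∪ Y).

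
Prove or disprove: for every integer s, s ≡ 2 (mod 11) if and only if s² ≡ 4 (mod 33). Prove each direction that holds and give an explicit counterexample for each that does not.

Neither implication holds.

(⇒) This fails: take s = 24. Then 24 ≡ 2 (mod 11), but 24² = 576 ≡ 15 (mod 33), not 4.

(⇐) This fails: take s = 20. Then 20² = 400 ≡ 4 (mod 33), yet 20 ≡ 9 (mod 11), not 2.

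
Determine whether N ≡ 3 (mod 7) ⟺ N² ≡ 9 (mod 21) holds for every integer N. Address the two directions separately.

(⇒) fails and (⇐) fails.

Forward direction. This fails: take N = 10. Then 10 ≡ 3 (mod 7), but 10² = 100 ≡ 16 (mod 21), not 9.

Converse. This fails: take N = 18. Then 18² = 324 ≡ 9 (mod 21), yet 18 ≡ 4 (mod 7), not 3.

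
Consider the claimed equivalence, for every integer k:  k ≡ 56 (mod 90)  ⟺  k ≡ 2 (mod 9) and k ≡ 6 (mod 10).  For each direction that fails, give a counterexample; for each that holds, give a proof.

Equivalent; both directions hold.

(←) If k ≡ 2 (mod 9) and k ≡ 6 (mod 10), then by the Chinese remainder theorem k ≡ 56 (mod 90). This is exactly k ≡ 56 (mod 90).

(→) Suppose k ≡ 56 (mod 90); write k = 90j + 56. Since 9 ∣ 90, reducing mod 9 gives k ≡ 56 ≡ 2 (mod 9); since 10 ∣ 90, reducing mod 10 gives k ≡ 56 ≡ 6 (mod 10).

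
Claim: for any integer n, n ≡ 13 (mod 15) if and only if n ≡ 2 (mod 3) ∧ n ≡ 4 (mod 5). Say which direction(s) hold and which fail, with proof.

Neither implication holds.

(⟹) This fails: n = 13 gives 13 ≡ 13 (mod 15) but 13 ≡ 1 (mod 3), so the conjunction on the right does not hold.

(⟸) This fails: n = 14 satisfies both congruences on the right (14 ≡ 2 mod 3 and 14 ≡ 4 mod 5) yet 14 ≡ 14 (mod 15), not 13.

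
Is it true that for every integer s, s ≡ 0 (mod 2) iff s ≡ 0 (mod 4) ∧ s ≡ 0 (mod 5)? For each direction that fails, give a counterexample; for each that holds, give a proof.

(⇒) This fails: s = 2 gives 2 ≡ 0 (mod 2) but 2 ≡ 2 (mod 4), so the conjunction on the right does not hold.

(⇐) Conversely, if s ≡ 0 (mod 4) and s ≡ 0 (mod 5), then by the Chinese remainder theorem s ≡ 0 (mod 20). Since 0 ≡ 0 (mod 2) and 2 ∣ 20, we get s ≡ 0 (mod 2).

Not equivalent: only (⇐) holds.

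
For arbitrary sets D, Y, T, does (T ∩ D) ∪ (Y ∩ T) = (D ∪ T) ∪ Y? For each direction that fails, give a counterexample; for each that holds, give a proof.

Only the forward inclusion holds.

Forward inclusion. Let x ∈ (T ∩ D) ∪ (Y ∩ T). Then either x ∈ D ∩ T and x ∉ Y; or x ∈ Y ∩ T and x ∉ D; or x ∈ D ∩ Y ∩ T. In each case x ∈ (D ∪ T) ∪ Y, so (T ∩ D) ∪ (Y ∩ T) ⊆ (D ∪ T) ∪ Y.

Reverse inclusion. This inclusion fails. Take D = {1}, Y = ∅, T = ∅; then 1 ∈ (D ∪ T) ∪ Y but 1 ∉ (T ∩ D) ∪ (Y ∩ T).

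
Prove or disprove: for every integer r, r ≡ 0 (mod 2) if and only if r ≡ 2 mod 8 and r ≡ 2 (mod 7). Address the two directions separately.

The forward direction fails; the converse holds.

(⇒) This fails: r = 0 gives 0 ≡ 0 (mod 2) but 0 ≡ 0 (mod 8), so the conjunction on the right does not hold.

(⇐) Conversely, if r ≡ 2 (mod 8) and r ≡ 2 (mod 7), then by the Chinese remainder theorem r ≡ 2 (mod 56). Since 2 ≡ 0 (mod 2) and 2 ∣ 56, we get r ≡ 0 (mod 2).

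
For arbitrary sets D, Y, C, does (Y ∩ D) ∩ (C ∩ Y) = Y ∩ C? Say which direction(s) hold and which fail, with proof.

Only the forward inclusion holds.

(⟹) Let x ∈ (Y ∩ D) ∩ (C ∩ Y). Then x ∈ D ∩ Y ∩ C, from which x ∈ Y ∩ C.

(⟸) This inclusion fails. Take D = ∅, Y = {1}, C = {1}; then 1 ∈ Y ∩ C but 1 ∉ (Y ∩ D) ∩ (C ∩ Y).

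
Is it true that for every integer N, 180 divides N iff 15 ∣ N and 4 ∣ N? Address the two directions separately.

(→) If 180 ∣ N, write N = 180q. Since 180 = 12·15, N = 15·(12q), so 15 ∣ N; and since 180 = 45·4, N = 4·(45q), so 4 ∣ N.

(←) This fails: take N = 60. Both 15 ∣ 60 and 4 ∣ 60, yet 60 is not a multiple of 180 (since 60 = 0·180 + 60), so 180 ∤ 60.

Not equivalent: only (⇒) holds.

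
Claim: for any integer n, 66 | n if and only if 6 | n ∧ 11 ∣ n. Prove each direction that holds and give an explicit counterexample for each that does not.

Equivalent; both directions hold.

(⇒) If 66 ∣ n, write n = 66q. Since 66 = 11·6, n = 6·(11q), so 6 ∣ n; and since 66 = 6·11, n = 11·(6q), so 11 ∣ n.

(⇐) Suppose 6 ∣ n and 11 ∣ n. Any common multiple of 6 and 11 is a multiple of their lcm; here gcd(6, 11) = 1, so lcm(6, 11) = 6·11 = 66, so 66 ∣ n.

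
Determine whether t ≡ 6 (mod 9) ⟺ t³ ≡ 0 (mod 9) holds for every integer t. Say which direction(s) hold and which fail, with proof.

Not equivalent: only (⇒) holds.

[⇐] This fails: take t = 0. Then 0³ = 0 ≡ 0 (mod 9), yet 0 ≡ 0 (mod 9), not 6.

[⇒] Suppose t ≡ 6 (mod 9). Write t = 9j + 6. Then (9j + 6)³ = 729j³ + 1458j² + 972j + 216 = 9(81j³ + 162j² + 108j + 24) + 0, so t³ ≡ 0 (mod 9).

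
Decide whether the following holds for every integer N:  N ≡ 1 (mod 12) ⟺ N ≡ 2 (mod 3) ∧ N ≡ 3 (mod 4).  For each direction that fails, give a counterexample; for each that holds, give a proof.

Neither direction holds.

Forward direction. This fails: N = 1 gives 1 ≡ 1 (mod 12) but 1 ≡ 1 (mod 3), so the conjunction on the right does not hold.

Converse. This fails: N = 11 satisfies both congruences on the right (11 ≡ 2 mod 3 and 11 ≡ 3 mod 4) yet 11 ≡ 11 (mod 12), not 1.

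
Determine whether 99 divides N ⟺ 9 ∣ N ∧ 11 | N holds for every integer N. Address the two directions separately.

Both directions hold; the statement is true.

(←) Suppose 9 ∣ N and 11 ∣ N. Any common multiple of 9 and 11 is a multiple of their lcm; here gcd(9, 11) = 1, so lcm(9, 11) = 9·11 = 99, so 99 ∣ N.

(→) If 99 ∣ N, write N = 99q. Since 99 = 11·9, N = 9·(11q), so 9 ∣ N; and since 99 = 9·11, N = 11·(9q), so 11 ∣ N.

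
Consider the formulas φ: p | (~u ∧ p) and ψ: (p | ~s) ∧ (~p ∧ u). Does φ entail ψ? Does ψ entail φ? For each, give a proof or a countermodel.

Forward direction. This fails. Under u = F, p = T, s = F, the left side is true but the right side is false.

Converse. This fails. Under u = T, p = F, s = F, the left side is false but the right side is true.

Both directions fail.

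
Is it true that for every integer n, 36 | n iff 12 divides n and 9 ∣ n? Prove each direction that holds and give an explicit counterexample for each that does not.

[⇒] If 36 ∣ n, write n = 36q. Since 36 = 3·12, n = 12·(3q), so 12 ∣ n; and since 36 = 4·9, n = 9·(4q), so 9 ∣ n.

[⇐] Suppose 12 ∣ n and 9 ∣ n. Any common multiple of 12 and 9 is a multiple of their lcm; here lcm(12, 9) = 12·9/gcd(12, 9) = 108/3 = 36, so 36 ∣ n.

Both directions hold; the statement is true.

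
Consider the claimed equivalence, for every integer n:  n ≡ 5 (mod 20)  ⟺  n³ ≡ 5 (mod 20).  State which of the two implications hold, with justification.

Both implications hold.

[⇒] Suppose n ≡ 5 (mod 20). Write n = 20j + 5. Then (20j + 5)³ = 8000j³ + 6000j² + 1500j + 125 = 20(400j³ + 300j² + 75j + 6) + 5, so n³ ≡ 5 (mod 20).

[⇐] Conversely, suppose n³ ≡ 5 (mod 20). The only residue r in {0, …, 19} with r³ ≡ 5 (mod 20) is r = 5, so n ≡ 5 (mod 20).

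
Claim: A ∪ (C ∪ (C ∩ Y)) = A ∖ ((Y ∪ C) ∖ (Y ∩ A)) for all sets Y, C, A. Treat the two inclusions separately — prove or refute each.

Only the reverse inclusion holds.

(⟹) This inclusion fails. Take Y = ∅, C = {1}, A = ∅; then 1 ∈ A ∪ (C ∪ (C ∩ Y)) but 1 ∉ A ∖ ((Y ∪ C) ∖ (Y ∩ A)).

(⟸) Let x ∈ A ∖ ((Y ∪ C) ∖ (Y ∩ A)). Then either x ∈ A and x ∉ Y, C; or x ∈ Y ∩ A and x ∉ C; or x ∈ Y ∩ C ∩ A. In each case x ∈ A ∪ (C ∪ (C ∩ Y)), so A ∖ ((Y ∪ C) ∖ (Y ∩ A)) ⊆ A ∪ (C ∪ (C ∩ Y)).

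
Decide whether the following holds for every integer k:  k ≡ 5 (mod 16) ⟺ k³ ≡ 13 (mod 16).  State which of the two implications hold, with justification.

Both directions hold.

(⟹) Suppose k ≡ 5 (mod 16). Write k = 16j + 5. Then (16j + 5)³ = 4096j³ + 3840j² + 1200j + 125 = 16(256j³ + 240j² + 75j + 7) + 13, so k³ ≡ 13 (mod 16).

(⟸) Conversely, suppose k³ ≡ 13 (mod 16). The only residue r in {0, …, 15} with r³ ≡ 13 (mod 16) is r = 5, so k ≡ 5 (mod 16).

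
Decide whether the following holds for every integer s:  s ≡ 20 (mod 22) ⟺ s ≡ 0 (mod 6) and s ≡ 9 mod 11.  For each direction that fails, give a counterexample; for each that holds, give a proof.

[⇒] This fails: s = 64 gives 64 ≡ 20 (mod 22) but 64 ≡ 4 (mod 6), so the conjunction on the right does not hold.

[⇐] Conversely, if s ≡ 0 (mod 6) and s ≡ 9 (mod 11), then by the Chinese remainder theorem s ≡ 42 (mod 66). Since 42 ≡ 20 (mod 22) and 22 ∣ 66, we get s ≡ 20 (mod 22).

The forward direction fails; the converse holds.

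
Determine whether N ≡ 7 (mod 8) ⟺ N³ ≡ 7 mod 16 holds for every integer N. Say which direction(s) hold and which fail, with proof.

Only the reverse direction holds.

(⟹) This fails: take N = 15. Then 15 ≡ 7 (mod 8), but 15³ = 3375 ≡ 15 (mod 16), not 7.

(⟸) Conversely, the residues r modulo 16 with r³ ≡ 7 (mod 16) are exactly {7}, and each is ≡ 7 (mod 8).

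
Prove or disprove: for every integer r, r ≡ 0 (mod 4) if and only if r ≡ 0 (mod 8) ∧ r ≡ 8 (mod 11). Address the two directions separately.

Not equivalent: only (⇐) holds.

(→) This fails: r = 0 gives 0 ≡ 0 (mod 4) but 0 ≡ 0 (mod 11), so the conjunction on the right does not hold.

(←) Conversely, if r ≡ 0 (mod 8) and r ≡ 8 (mod 11), then by the Chinese remainder theorem r ≡ 8 (mod 88). Since 8 ≡ 0 (mod 4) and 4 ∣ 88, we get r ≡ 0 (mod 4).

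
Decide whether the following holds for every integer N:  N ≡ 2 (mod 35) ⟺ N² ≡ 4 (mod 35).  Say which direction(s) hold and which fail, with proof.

(→) Suppose N ≡ 2 (mod 35). Write N = 35j + 2. Then (35j + 2)² = 1225j² + 140j + 4 = 35(35j² + 4j) + 4, so N² ≡ 4 (mod 35).

(←) This fails: take N = 12. Then 12² = 144 ≡ 4 (mod 35), yet 12 ≡ 12 (mod 35), not 2.

(⇒) holds; (⇐) fails.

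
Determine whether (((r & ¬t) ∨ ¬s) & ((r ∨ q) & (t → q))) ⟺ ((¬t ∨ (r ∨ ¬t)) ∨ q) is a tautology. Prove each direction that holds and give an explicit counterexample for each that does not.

Converse. This fails. Under q = F, t = F, s = F, r = F, the left side is false but the right side is true.

Forward direction. Assume the antecedent. If q is true, (¬t ∨ (r ∨ ¬t)) ∨ q reduces to true regardless of the other variables. If q is false, the antecedent forces (q = F, t = F, s = F, r = T) or (q = F, t = F, s = T, r = T), and (¬t ∨ (r ∨ ¬t)) ∨ q holds there. Either way (¬t ∨ (r ∨ ¬t)) ∨ q holds.

Only the forward implication holds.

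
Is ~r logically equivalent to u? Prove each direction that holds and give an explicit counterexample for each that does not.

[⇒] This fails. Under u = F, r = F, the left side is true but the right side is false.

[⇐] This fails. Under u = T, r = T, the left side is false but the right side is true.

Neither implication holds.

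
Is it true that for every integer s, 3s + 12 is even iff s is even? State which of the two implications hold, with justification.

(←) Suppose s is even; write s = 2j. Then 3s + 12 = 3·(2j) + 12 = 2·3j + 12, which is even.

(→) Suppose 3s + 12 is even. Since 3 is odd, 3s and s have the same parity, so 3s + 12 ≡ s + 12 (mod 2). As 12 is even, 3s + 12 is even exactly when s is even. Thus s is even.

Both directions hold; the statement is true.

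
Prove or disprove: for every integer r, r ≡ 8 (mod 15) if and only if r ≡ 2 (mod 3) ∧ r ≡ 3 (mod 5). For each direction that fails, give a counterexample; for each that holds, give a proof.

Both implications hold.

(←) If r ≡ 2 (mod 3) and r ≡ 3 (mod 5), then by the Chinese remainder theorem r ≡ 8 (mod 15). This is exactly r ≡ 8 (mod 15).

(→) Suppose r ≡ 8 (mod 15); write r = 15j + 8. Since 3 ∣ 15, reducing mod 3 gives r ≡ 8 ≡ 2 (mod 3); since 5 ∣ 15, reducing mod 5 gives r ≡ 8 ≡ 3 (mod 5).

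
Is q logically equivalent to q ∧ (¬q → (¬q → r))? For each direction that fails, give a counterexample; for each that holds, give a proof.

The biconditional holds.

[⇒] Assume the antecedent. If r is true, the antecedent forces (r = T, q = T), and q ∧ (¬q → (¬q → r)) holds there. If r is false, the antecedent forces (r = F, q = T), and q ∧ (¬q → (¬q → r)) holds there. Either way q ∧ (¬q → (¬q → r)) holds.

[⇐] Assume the antecedent. If r is true, the antecedent forces (r = T, q = T), and q holds there. If r is false, the antecedent forces (r = F, q = T), and q holds there. Either way q holds.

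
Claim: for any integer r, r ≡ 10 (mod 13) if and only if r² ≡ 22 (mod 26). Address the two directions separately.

(⇒) This fails: take r = 23. Then 23 ≡ 10 (mod 13), but 23² = 529 ≡ 9 (mod 26), not 22.

(⇐) This fails: take r = 16. Then 16² = 256 ≡ 22 (mod 26), yet 16 ≡ 3 (mod 13), not 10.

Both directions fail.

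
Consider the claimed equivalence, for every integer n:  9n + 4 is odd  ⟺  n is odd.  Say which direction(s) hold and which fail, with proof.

Equivalent; both directions hold.

(⟹) Suppose 9n + 4 is odd. Since 9 is odd, 9n and n have the same parity, so 9n + 4 ≡ n + 4 (mod 2). As 4 is even, 9n + 4 is odd exactly when n is odd. Thus n is odd.

(⟸) Conversely, suppose n is odd; write n = 2j + 1. Then 9n + 4 = 9·(2j + 1) + 4 = 2·9j + 13, which is odd.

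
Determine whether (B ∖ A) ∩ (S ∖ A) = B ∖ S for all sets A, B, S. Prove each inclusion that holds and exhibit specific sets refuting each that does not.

Neither inclusion holds.

Forward inclusion. This inclusion fails. Take A = ∅, B = {1}, S = {1}; then 1 ∈ (B ∖ A) ∩ (S ∖ A) but 1 ∉ B ∖ S.

Reverse inclusion. This inclusion fails. Take A = ∅, B = {1}, S = ∅; then 1 ∈ B ∖ S but 1 ∉ (B ∖ A) ∩ (S ∖ A).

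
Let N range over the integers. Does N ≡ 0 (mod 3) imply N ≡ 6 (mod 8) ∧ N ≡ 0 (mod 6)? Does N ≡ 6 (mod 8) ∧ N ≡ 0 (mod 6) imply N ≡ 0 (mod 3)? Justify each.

The forward direction fails; the converse holds.

Forward direction. This fails: N = 0 gives 0 ≡ 0 (mod 3) but 0 ≡ 0 (mod 8), so the conjunction on the right does not hold.

Converse. If N ≡ 6 (mod 8) and N ≡ 0 (mod 6), then by the Chinese remainder theorem N ≡ 6 (mod 24). Since 6 ≡ 0 (mod 3) and 3 ∣ 24, we get N ≡ 0 (mod 3).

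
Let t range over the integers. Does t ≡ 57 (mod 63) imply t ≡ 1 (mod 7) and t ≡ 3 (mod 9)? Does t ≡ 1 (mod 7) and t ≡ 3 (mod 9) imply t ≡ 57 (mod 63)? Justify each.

(⟹) Suppose t ≡ 57 (mod 63); write t = 63j + 57. Since 7 ∣ 63, reducing mod 7 gives t ≡ 57 ≡ 1 (mod 7); since 9 ∣ 63, reducing mod 9 gives t ≡ 57 ≡ 3 (mod 9).

(⟸) Conversely, if t ≡ 1 (mod 7) and t ≡ 3 (mod 9), then by the Chinese remainder theorem t ≡ 57 (mod 63). This is exactly t ≡ 57 (mod 63).

The biconditional holds.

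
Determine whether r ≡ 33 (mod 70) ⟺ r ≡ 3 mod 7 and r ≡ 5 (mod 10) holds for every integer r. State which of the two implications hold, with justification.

(→) This fails: r = 33 gives 33 ≡ 33 (mod 70) but 33 ≡ 5 (mod 7), so the conjunction on the right does not hold.

(←) This fails: r = 45 satisfies both congruences on the right (45 ≡ 3 mod 7 and 45 ≡ 5 mod 10) yet 45 ≡ 45 (mod 70), not 33.

Neither implication holds.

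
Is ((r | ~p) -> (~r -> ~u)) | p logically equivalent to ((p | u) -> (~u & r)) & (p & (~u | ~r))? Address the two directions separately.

(⇒) This fails. Under u = F, p = F, r = F, the left side is true but the right side is false.

(⇐) Assume the antecedent. If u is true, the antecedent cannot hold. If u is false, ((r | ~p) -> (~r -> ~u)) | p reduces to true regardless of the other variables. Either way ((r | ~p) -> (~r -> ~u)) | p holds.

Only the converse holds.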